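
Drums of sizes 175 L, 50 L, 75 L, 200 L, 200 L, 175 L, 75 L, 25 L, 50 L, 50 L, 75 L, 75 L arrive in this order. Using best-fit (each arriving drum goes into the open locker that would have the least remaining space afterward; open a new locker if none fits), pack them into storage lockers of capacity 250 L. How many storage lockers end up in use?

  175 → locker 1 (new)  [load 175/250]
  50 → locker 1  [load 225/250]
  75 → locker 2 (new)  [load 75/250]
  200 → locker 3 (new)  [load 200/250]
  200 → locker 4 (new)  [load 200/250]
  175 → locker 2  [load 250/250]
  75 → locker 5 (new)  [load 75/250]
  25 → locker 1  [load 250/250]
  50 → locker 3  [load 250/250]
  50 → locker 4  [load 250/250]
  75 → locker 5  [load 150/250]
  75 → locker 5  [load 225/250]
5 storage lockers opened.

5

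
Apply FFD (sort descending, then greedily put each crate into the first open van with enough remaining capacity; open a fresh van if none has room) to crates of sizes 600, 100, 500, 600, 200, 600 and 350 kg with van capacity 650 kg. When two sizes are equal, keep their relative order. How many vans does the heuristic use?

Sorted descending: 600, 600, 600, 500, 350, 200, 100.
  600 → van 1 (new)  [load 600/650]
  600 → van 2 (new)  [load 600/650]
  600 → van 3 (new)  [load 600/650]
  500 → van 4 (new)  [load 500/650]
  350 → van 5 (new)  [load 350/650]
  200 → van 5  [load 550/650]
  100 → van 4  [load 600/650]
5 vans opened.

5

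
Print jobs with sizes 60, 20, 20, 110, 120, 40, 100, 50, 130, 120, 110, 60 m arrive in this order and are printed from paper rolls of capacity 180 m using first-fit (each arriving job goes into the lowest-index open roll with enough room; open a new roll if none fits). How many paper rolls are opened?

  60 → roll 1 (new)  [load 60/180]
  20 → roll 1  [load 80/180]
  20 → roll 1  [load 100/180]
  110 → roll 2 (new)  [load 110/180]
  120 → roll 3 (new)  [load 120/180]
  40 → roll 1  [load 140/180]
  100 → roll 4 (new)  [load 100/180]
  50 → roll 2  [load 160/180]
  130 → roll 5 (new)  [load 130/180]
  120 → roll 6 (new)  [load 120/180]
  110 → roll 7 (new)  [load 110/180]
  60 → roll 3  [load 180/180]
7 paper rolls opened.

7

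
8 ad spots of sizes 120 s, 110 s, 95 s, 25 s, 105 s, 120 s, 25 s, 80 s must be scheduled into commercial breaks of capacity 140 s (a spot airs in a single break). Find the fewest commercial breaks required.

6

Total = 120 + 120 + 110 + 105 + 95 + 80 + 25 + 25 = 680 s.
Lower bound: ⌈680/140⌉ = 5 commercial breaks.
Also, 6 ad spots each exceed 70 s, and no two of those can share a break, so at least 6 commercial breaks are needed.
A packing using 6 commercial breaks:
  break 1: 120 = 120
  break 2: 120 = 120
  break 3: 110 + 25 = 135
  break 4: 105 + 25 = 130
  break 5: 95 = 95
  break 6: 80 = 80
This matches the lower bound, so 6 is optimal.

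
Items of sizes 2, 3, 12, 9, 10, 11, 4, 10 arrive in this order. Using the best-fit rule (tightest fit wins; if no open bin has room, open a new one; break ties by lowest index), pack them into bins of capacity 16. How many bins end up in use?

  2 → bin 1 (new)  [load 2/16]
  3 → bin 1  [load 5/16]
  12 → bin 2 (new)  [load 12/16]
  9 → bin 1  [load 14/16]
  10 → bin 3 (new)  [load 10/16]
  11 → bin 4 (new)  [load 11/16]
  4 → bin 2  [load 16/16]
  10 → bin 5 (new)  [load 10/16]
5 bins opened.

5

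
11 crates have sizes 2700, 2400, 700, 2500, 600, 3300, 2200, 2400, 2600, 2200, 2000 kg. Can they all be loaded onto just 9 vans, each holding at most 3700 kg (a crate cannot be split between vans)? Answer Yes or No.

Yes

A valid assignment using 9 vans:
  van 1: 3300 = 3300
  van 2: 2700 + 700 = 3400
  van 3: 2600 + 600 = 3200
  van 4: 2500 = 2500
  van 5: 2400 = 2400
  van 6: 2400 = 2400
  van 7: 2200 = 2200
  van 8: 2200 = 2200
  van 9: 2000 = 2000
Every load is within 3700 kg, so 9 vans suffice.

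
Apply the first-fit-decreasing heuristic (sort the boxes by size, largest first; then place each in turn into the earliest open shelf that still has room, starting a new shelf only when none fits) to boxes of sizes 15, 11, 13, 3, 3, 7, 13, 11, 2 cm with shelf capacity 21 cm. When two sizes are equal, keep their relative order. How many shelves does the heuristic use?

5

Sorted descending: 15, 13, 13, 11, 11, 7, 3, 3, 2.
  15 → shelf 1 (new)  [load 15/21]
  13 → shelf 2 (new)  [load 13/21]
  13 → shelf 3 (new)  [load 13/21]
  11 → shelf 4 (new)  [load 11/21]
  11 → shelf 5 (new)  [load 11/21]
  7 → shelf 2  [load 20/21]
  3 → shelf 1  [load 18/21]
  3 → shelf 1  [load 21/21]
  2 → shelf 3  [load 15/21]
5 shelves opened.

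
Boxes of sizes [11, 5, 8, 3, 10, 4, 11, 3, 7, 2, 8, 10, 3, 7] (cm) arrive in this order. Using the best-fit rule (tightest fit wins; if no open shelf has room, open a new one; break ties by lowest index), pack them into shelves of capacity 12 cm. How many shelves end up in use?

9

  11 → shelf 1 (new)  [load 11/12]
  5 → shelf 2 (new)  [load 5/12]
  8 → shelf 3 (new)  [load 8/12]
  3 → shelf 3  [load 11/12]
  10 → shelf 4 (new)  [load 10/12]
  4 → shelf 2  [load 9/12]
  11 → shelf 5 (new)  [load 11/12]
  3 → shelf 2  [load 12/12]
  7 → shelf 6 (new)  [load 7/12]
  2 → shelf 4  [load 12/12]
  8 → shelf 7 (new)  [load 8/12]
  10 → shelf 8 (new)  [load 10/12]
  3 → shelf 7  [load 11/12]
  7 → shelf 9 (new)  [load 7/12]
9 shelves opened.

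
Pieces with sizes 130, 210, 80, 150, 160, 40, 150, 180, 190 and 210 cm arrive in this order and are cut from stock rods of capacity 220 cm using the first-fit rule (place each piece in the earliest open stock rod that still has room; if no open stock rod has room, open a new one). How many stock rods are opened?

  130 → stock rod 1 (new)  [load 130/220]
  210 → stock rod 2 (new)  [load 210/220]
  80 → stock rod 1  [load 210/220]
  150 → stock rod 3 (new)  [load 150/220]
  160 → stock rod 4 (new)  [load 160/220]
  40 → stock rod 3  [load 190/220]
  150 → stock rod 5 (new)  [load 150/220]
  180 → stock rod 6 (new)  [load 180/220]
  190 → stock rod 7 (new)  [load 190/220]
  210 → stock rod 8 (new)  [load 210/220]
8 stock rods opened.

8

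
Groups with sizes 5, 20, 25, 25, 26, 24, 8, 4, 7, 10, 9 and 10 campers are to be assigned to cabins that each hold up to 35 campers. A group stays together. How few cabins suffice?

Total = 26 + 25 + 25 + 24 + 20 + 10 + 10 + 9 + 8 + 7 + 5 + 4 = 173 campers.
Lower bound: ⌈173/35⌉ = 5 cabins.
A packing using 5 cabins:
  cabin 1: 26 + 9 = 35
  cabin 2: 25 + 10 = 35
  cabin 3: 25 + 10 = 35
  cabin 4: 24 + 7 + 4 = 35
  cabin 5: 20 + 8 + 5 = 33
This matches the lower bound, so 5 is optimal.

5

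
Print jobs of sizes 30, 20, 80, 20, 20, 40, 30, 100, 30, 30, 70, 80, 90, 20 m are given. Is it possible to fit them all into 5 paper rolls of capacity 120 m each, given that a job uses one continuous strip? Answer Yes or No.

No

Total = 660 m; ⌈660/120⌉ = 6.
At least 6 paper rolls are required, but only 5 are allowed.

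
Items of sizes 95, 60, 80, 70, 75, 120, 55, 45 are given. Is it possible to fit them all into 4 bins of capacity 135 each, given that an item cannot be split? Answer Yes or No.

Total = 600; ⌈600/135⌉ = 5.
At least 5 bins are required, but only 4 are allowed.

No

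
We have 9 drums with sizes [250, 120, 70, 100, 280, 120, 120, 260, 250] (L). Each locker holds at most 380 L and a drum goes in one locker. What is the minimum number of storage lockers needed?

5

Total = 280 + 260 + 250 + 250 + 120 + 120 + 120 + 100 + 70 = 1570 L.
Lower bound: ⌈1570/380⌉ = 5 storage lockers.
A packing using 5 storage lockers:
  locker 1: 280 + 100 = 380
  locker 2: 260 + 120 = 380
  locker 3: 250 + 120 = 370
  locker 4: 250 + 120 = 370
  locker 5: 70 = 70
This matches the lower bound, so 5 is optimal.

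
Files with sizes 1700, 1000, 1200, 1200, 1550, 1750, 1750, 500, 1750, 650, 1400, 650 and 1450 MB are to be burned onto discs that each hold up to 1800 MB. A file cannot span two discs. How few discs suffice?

11

Total = 1750 + 1750 + 1750 + 1700 + 1550 + 1450 + 1400 + 1200 + 1200 + 1000 + 650 + 650 + 500 = 16550 MB.
Lower bound: ⌈16550/1800⌉ = 10 discs.
A packing using 11 discs:
  disc 1: 1750 = 1750
  disc 2: 1750 = 1750
  disc 3: 1750 = 1750
  disc 4: 1700 = 1700
  disc 5: 1550 = 1550
  disc 6: 1450 = 1450
  disc 7: 1400 = 1400
  disc 8: 1200 + 500 = 1700
  disc 9: 1200 = 1200
  disc 10: 1000 + 650 = 1650
  disc 11: 650 = 650
No arrangement into 10 discs stays within capacity, so 11 is optimal.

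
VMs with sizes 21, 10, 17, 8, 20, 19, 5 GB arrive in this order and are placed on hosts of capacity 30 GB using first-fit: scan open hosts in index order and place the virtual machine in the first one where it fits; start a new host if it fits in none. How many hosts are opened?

4

  21 → host 1 (new)  [load 21/30]
  10 → host 2 (new)  [load 10/30]
  17 → host 2  [load 27/30]
  8 → host 1  [load 29/30]
  20 → host 3 (new)  [load 20/30]
  19 → host 4 (new)  [load 19/30]
  5 → host 3  [load 25/30]
4 hosts opened.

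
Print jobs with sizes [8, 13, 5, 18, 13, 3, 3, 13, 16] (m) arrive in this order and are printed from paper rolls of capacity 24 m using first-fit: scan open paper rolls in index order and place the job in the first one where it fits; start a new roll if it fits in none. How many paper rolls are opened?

5

  8 → roll 1 (new)  [load 8/24]
  13 → roll 1  [load 21/24]
  5 → roll 2 (new)  [load 5/24]
  18 → roll 2  [load 23/24]
  13 → roll 3 (new)  [load 13/24]
  3 → roll 1  [load 24/24]
  3 → roll 3  [load 16/24]
  13 → roll 4 (new)  [load 13/24]
  16 → roll 5 (new)  [load 16/24]
5 paper rolls opened.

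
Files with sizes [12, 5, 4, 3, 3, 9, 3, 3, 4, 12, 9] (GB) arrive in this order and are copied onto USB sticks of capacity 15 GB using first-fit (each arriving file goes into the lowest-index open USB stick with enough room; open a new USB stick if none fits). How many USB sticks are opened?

5

  12 → USB stick 1 (new)  [load 12/15]
  5 → USB stick 2 (new)  [load 5/15]
  4 → USB stick 2  [load 9/15]
  3 → USB stick 1  [load 15/15]
  3 → USB stick 2  [load 12/15]
  9 → USB stick 3 (new)  [load 9/15]
  3 → USB stick 2  [load 15/15]
  3 → USB stick 3  [load 12/15]
  4 → USB stick 4 (new)  [load 4/15]
  12 → USB stick 5 (new)  [load 12/15]
  9 → USB stick 4  [load 13/15]
5 USB sticks opened.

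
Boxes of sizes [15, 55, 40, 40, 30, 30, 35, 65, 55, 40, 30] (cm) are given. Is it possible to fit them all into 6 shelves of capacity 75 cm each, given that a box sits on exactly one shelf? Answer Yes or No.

No

Total = 435 cm; ⌈435/75⌉ = 6.
The bound of 6 does not rule out 6, but exhaustive search shows no assignment into 6 shelves of capacity 75 cm exists — the minimum is 7.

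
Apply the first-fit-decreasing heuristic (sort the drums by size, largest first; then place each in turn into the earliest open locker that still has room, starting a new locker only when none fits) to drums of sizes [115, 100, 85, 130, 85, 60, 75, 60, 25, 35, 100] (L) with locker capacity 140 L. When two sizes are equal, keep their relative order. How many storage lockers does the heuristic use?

Sorted descending: 130, 115, 100, 100, 85, 85, 75, 60, 60, 35, 25.
  130 → locker 1 (new)  [load 130/140]
  115 → locker 2 (new)  [load 115/140]
  100 → locker 3 (new)  [load 100/140]
  100 → locker 4 (new)  [load 100/140]
  85 → locker 5 (new)  [load 85/140]
  85 → locker 6 (new)  [load 85/140]
  75 → locker 7 (new)  [load 75/140]
  60 → locker 7  [load 135/140]
  60 → locker 8 (new)  [load 60/140]
  35 → locker 3  [load 135/140]
  25 → locker 2  [load 140/140]
8 storage lockers opened.

8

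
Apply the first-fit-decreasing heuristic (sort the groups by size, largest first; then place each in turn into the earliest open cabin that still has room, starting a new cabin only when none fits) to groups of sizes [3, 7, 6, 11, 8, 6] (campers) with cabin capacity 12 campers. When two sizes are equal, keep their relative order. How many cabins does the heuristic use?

4

Sorted descending: 11, 8, 7, 6, 6, 3.
  11 → cabin 1 (new)  [load 11/12]
  8 → cabin 2 (new)  [load 8/12]
  7 → cabin 3 (new)  [load 7/12]
  6 → cabin 4 (new)  [load 6/12]
  6 → cabin 4  [load 12/12]
  3 → cabin 2  [load 11/12]
4 cabins opened.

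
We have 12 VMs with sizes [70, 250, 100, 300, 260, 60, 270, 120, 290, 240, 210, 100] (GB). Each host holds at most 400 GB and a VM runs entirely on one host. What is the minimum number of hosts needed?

7

Total = 300 + 290 + 270 + 260 + 250 + 240 + 210 + 120 + 100 + 100 + 70 + 60 = 2270 GB.
Lower bound: ⌈2270/400⌉ = 6 hosts.
Also, 7 VMs each exceed 200 GB, and no two of those can share a host, so at least 7 hosts are needed.
A packing using 7 hosts:
  host 1: 300 + 100 = 400
  host 2: 290 + 100 = 390
  host 3: 270 + 120 = 390
  host 4: 260 + 70 + 60 = 390
  host 5: 250 = 250
  host 6: 240 = 240
  host 7: 210 = 210
This matches the lower bound, so 7 is optimal.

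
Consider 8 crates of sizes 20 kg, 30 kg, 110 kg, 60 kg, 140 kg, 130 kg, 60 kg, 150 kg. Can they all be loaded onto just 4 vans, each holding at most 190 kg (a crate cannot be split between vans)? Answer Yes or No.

A valid assignment using 4 vans:
  van 1: 150 + 30 = 180
  van 2: 140 + 20 = 160
  van 3: 130 + 60 = 190
  van 4: 110 + 60 = 170
Every load is within 190 kg, so 4 vans suffice.

Yes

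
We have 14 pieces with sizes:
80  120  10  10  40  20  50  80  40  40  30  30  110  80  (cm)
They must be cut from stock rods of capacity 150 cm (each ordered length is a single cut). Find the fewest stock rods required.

5

Total = 120 + 110 + 80 + 80 + 80 + 50 + 40 + 40 + 40 + 30 + 30 + 20 + 10 + 10 = 740 cm.
Lower bound: ⌈740/150⌉ = 5 stock rods.
A packing using 5 stock rods:
  stock rod 1: 120 + 30 = 150
  stock rod 2: 110 + 40 = 150
  stock rod 3: 80 + 50 + 20 = 150
  stock rod 4: 80 + 40 + 30 = 150
  stock rod 5: 80 + 40 + 10 + 10 = 140
This matches the lower bound, so 5 is optimal.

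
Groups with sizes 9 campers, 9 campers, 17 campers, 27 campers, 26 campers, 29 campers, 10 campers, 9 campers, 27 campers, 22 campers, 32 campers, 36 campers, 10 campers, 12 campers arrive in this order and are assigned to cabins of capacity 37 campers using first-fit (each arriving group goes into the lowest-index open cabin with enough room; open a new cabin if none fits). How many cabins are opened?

8

  9 → cabin 1 (new)  [load 9/37]
  9 → cabin 1  [load 18/37]
  17 → cabin 1  [load 35/37]
  27 → cabin 2 (new)  [load 27/37]
  26 → cabin 3 (new)  [load 26/37]
  29 → cabin 4 (new)  [load 29/37]
  10 → cabin 2  [load 37/37]
  9 → cabin 3  [load 35/37]
  27 → cabin 5 (new)  [load 27/37]
  22 → cabin 6 (new)  [load 22/37]
  32 → cabin 7 (new)  [load 32/37]
  36 → cabin 8 (new)  [load 36/37]
  10 → cabin 5  [load 37/37]
  12 → cabin 6  [load 34/37]
8 cabins opened.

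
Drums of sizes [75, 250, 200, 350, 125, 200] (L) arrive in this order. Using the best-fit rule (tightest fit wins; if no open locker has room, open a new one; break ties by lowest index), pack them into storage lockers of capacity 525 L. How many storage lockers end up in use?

3

  75 → locker 1 (new)  [load 75/525]
  250 → locker 1  [load 325/525]
  200 → locker 1  [load 525/525]
  350 → locker 2 (new)  [load 350/525]
  125 → locker 2  [load 475/525]
  200 → locker 3 (new)  [load 200/525]
3 storage lockers opened.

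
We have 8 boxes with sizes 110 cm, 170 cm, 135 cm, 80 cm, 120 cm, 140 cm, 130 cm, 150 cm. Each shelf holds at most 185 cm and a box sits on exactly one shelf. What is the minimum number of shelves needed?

8

Total = 170 + 150 + 140 + 135 + 130 + 120 + 110 + 80 = 1035 cm.
Lower bound: ⌈1035/185⌉ = 6 shelves.
Also, 7 boxes each exceed 185/2 cm, and no two of those can share a shelf, so at least 7 shelves are needed.
A packing using 8 shelves:
  shelf 1: 170 = 170
  shelf 2: 150 = 150
  shelf 3: 140 = 140
  shelf 4: 135 = 135
  shelf 5: 130 = 130
  shelf 6: 120 = 120
  shelf 7: 110 = 110
  shelf 8: 80 = 80
No arrangement into 7 shelves stays within capacity, so 8 is optimal.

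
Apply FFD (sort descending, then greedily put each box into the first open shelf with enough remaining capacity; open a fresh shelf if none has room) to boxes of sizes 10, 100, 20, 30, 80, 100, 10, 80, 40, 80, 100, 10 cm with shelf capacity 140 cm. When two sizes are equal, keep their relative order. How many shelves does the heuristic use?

6

Sorted descending: 100, 100, 100, 80, 80, 80, 40, 30, 20, 10, 10, 10.
  100 → shelf 1 (new)  [load 100/140]
  100 → shelf 2 (new)  [load 100/140]
  100 → shelf 3 (new)  [load 100/140]
  80 → shelf 4 (new)  [load 80/140]
  80 → shelf 5 (new)  [load 80/140]
  80 → shelf 6 (new)  [load 80/140]
  40 → shelf 1  [load 140/140]
  30 → shelf 2  [load 130/140]
  20 → shelf 3  [load 120/140]
  10 → shelf 2  [load 140/140]
  10 → shelf 3  [load 130/140]
  10 → shelf 3  [load 140/140]
6 shelves opened.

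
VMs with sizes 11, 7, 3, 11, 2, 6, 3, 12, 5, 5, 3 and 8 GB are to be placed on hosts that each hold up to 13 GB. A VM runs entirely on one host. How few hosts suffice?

7

Total = 12 + 11 + 11 + 8 + 7 + 6 + 5 + 5 + 3 + 3 + 3 + 2 = 76 GB.
Lower bound: ⌈76/13⌉ = 6 hosts.
A packing using 7 hosts:
  host 1: 12 = 12
  host 2: 11 + 2 = 13
  host 3: 11 = 11
  host 4: 8 + 5 = 13
  host 5: 7 + 6 = 13
  host 6: 5 + 3 + 3 = 11
  host 7: 3 = 3
No arrangement into 6 hosts stays within capacity, so 7 is optimal.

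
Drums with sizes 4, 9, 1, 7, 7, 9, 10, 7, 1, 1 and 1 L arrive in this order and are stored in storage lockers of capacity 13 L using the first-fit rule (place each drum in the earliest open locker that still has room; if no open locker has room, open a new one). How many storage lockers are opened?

6

  4 → locker 1 (new)  [load 4/13]
  9 → locker 1  [load 13/13]
  1 → locker 2 (new)  [load 1/13]
  7 → locker 2  [load 8/13]
  7 → locker 3 (new)  [load 7/13]
  9 → locker 4 (new)  [load 9/13]
  10 → locker 5 (new)  [load 10/13]
  7 → locker 6 (new)  [load 7/13]
  1 → locker 2  [load 9/13]
  1 → locker 2  [load 10/13]
  1 → locker 2  [load 11/13]
6 storage lockers opened.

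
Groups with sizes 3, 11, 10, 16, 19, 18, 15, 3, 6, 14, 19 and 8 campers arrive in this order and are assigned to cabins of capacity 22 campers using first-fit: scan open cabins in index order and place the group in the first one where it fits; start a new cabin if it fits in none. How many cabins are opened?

8

  3 → cabin 1 (new)  [load 3/22]
  11 → cabin 1  [load 14/22]
  10 → cabin 2 (new)  [load 10/22]
  16 → cabin 3 (new)  [load 16/22]
  19 → cabin 4 (new)  [load 19/22]
  18 → cabin 5 (new)  [load 18/22]
  15 → cabin 6 (new)  [load 15/22]
  3 → cabin 1  [load 17/22]
  6 → cabin 2  [load 16/22]
  14 → cabin 7 (new)  [load 14/22]
  19 → cabin 8 (new)  [load 19/22]
  8 → cabin 7  [load 22/22]
8 cabins opened.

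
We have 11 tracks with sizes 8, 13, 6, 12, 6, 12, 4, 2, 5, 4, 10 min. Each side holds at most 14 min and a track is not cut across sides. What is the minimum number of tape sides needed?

7

Total = 13 + 12 + 12 + 10 + 8 + 6 + 6 + 5 + 4 + 4 + 2 = 82 min.
Lower bound: ⌈82/14⌉ = 6 tape sides.
A packing using 7 tape sides:
  side 1: 13 = 13
  side 2: 12 + 2 = 14
  side 3: 12 = 12
  side 4: 10 + 4 = 14
  side 5: 8 + 6 = 14
  side 6: 6 + 5 = 11
  side 7: 4 = 4
No arrangement into 6 tape sides stays within capacity, so 7 is optimal.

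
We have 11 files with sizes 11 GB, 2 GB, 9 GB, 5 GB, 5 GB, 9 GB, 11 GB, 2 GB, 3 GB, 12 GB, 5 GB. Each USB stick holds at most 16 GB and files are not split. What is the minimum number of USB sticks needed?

5

Total = 12 + 11 + 11 + 9 + 9 + 5 + 5 + 5 + 3 + 2 + 2 = 74 GB.
Lower bound: ⌈74/16⌉ = 5 USB sticks.
A packing using 5 USB sticks:
  USB stick 1: 12 + 3 = 15
  USB stick 2: 11 + 5 = 16
  USB stick 3: 11 + 5 = 16
  USB stick 4: 9 + 5 + 2 = 16
  USB stick 5: 9 + 2 = 11
This matches the lower bound, so 5 is optimal.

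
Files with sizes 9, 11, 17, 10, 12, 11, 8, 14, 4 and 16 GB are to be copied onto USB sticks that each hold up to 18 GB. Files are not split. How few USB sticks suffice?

Total = 17 + 16 + 14 + 12 + 11 + 11 + 10 + 9 + 8 + 4 = 112 GB.
Lower bound: ⌈112/18⌉ = 7 USB sticks.
A packing using 8 USB sticks:
  USB stick 1: 17 = 17
  USB stick 2: 16 = 16
  USB stick 3: 14 + 4 = 18
  USB stick 4: 12 = 12
  USB stick 5: 11 = 11
  USB stick 6: 11 = 11
  USB stick 7: 10 + 8 = 18
  USB stick 8: 9 = 9
No arrangement into 7 USB sticks stays within capacity, so 8 is optimal.

8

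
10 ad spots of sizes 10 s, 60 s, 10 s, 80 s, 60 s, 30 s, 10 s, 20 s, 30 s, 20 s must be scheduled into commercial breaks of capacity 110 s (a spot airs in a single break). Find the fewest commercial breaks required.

Total = 80 + 60 + 60 + 30 + 30 + 20 + 20 + 10 + 10 + 10 = 330 s.
Lower bound: ⌈330/110⌉ = 3 commercial breaks.
A packing using 3 commercial breaks:
  break 1: 80 + 30 = 110
  break 2: 60 + 30 + 20 = 110
  break 3: 60 + 20 + 10 + 10 + 10 = 110
This matches the lower bound, so 3 is optimal.

3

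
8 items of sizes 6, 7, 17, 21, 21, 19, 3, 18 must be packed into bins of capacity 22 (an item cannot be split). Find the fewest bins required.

6

Total = 21 + 21 + 19 + 18 + 17 + 7 + 6 + 3 = 112.
Lower bound: ⌈112/22⌉ = 6 bins.
A packing using 6 bins:
  bin 1: 21 = 21
  bin 2: 21 = 21
  bin 3: 19 + 3 = 22
  bin 4: 18 = 18
  bin 5: 17 = 17
  bin 6: 7 + 6 = 13
This matches the lower bound, so 6 is optimal.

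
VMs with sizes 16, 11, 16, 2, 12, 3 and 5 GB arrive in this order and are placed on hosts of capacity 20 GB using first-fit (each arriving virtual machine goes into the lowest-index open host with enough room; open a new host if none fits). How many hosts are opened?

  16 → host 1 (new)  [load 16/20]
  11 → host 2 (new)  [load 11/20]
  16 → host 3 (new)  [load 16/20]
  2 → host 1  [load 18/20]
  12 → host 4 (new)  [load 12/20]
  3 → host 2  [load 14/20]
  5 → host 2  [load 19/20]
4 hosts opened.

4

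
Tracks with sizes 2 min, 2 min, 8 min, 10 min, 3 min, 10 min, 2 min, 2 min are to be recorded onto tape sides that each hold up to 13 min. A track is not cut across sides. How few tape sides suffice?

4

Total = 10 + 10 + 8 + 3 + 2 + 2 + 2 + 2 = 39 min.
Lower bound: ⌈39/13⌉ = 3 tape sides.
A packing using 4 tape sides:
  side 1: 10 + 3 = 13
  side 2: 10 + 2 = 12
  side 3: 8 + 2 + 2 = 12
  side 4: 2 = 2
No arrangement into 3 tape sides stays within capacity, so 4 is optimal.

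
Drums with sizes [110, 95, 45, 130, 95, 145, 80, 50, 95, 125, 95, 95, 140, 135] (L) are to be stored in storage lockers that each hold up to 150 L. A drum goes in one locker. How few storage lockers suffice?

Total = 145 + 140 + 135 + 130 + 125 + 110 + 95 + 95 + 95 + 95 + 95 + 80 + 50 + 45 = 1435 L.
Lower bound: ⌈1435/150⌉ = 10 storage lockers.
Also, 12 drums each exceed 75 L, and no two of those can share a locker, so at least 12 storage lockers are needed.
A packing using 12 storage lockers:
  locker 1: 145 = 145
  locker 2: 140 = 140
  locker 3: 135 = 135
  locker 4: 130 = 130
  locker 5: 125 = 125
  locker 6: 110 = 110
  locker 7: 95 + 50 = 145
  locker 8: 95 + 45 = 140
  locker 9: 95 = 95
  locker 10: 95 = 95
  locker 11: 95 = 95
  locker 12: 80 = 80
This matches the lower bound, so 12 is optimal.

12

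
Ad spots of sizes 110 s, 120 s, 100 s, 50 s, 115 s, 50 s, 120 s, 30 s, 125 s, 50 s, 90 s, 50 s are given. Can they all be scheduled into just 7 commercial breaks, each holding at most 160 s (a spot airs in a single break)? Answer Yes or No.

No

Total = 1010 s; ⌈1010/160⌉ = 7.
The bound of 7 does not rule out 7, but exhaustive search shows no assignment into 7 commercial breaks of capacity 160 s exists — the minimum is 8.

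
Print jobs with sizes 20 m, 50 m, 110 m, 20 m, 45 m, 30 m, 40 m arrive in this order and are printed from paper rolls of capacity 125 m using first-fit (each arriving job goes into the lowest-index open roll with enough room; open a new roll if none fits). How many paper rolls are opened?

  20 → roll 1 (new)  [load 20/125]
  50 → roll 1  [load 70/125]
  110 → roll 2 (new)  [load 110/125]
  20 → roll 1  [load 90/125]
  45 → roll 3 (new)  [load 45/125]
  30 → roll 1  [load 120/125]
  40 → roll 3  [load 85/125]
3 paper rolls opened.

3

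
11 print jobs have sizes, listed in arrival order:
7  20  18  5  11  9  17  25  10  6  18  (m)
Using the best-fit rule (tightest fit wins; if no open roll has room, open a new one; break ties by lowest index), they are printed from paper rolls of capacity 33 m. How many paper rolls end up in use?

5

  7 → roll 1 (new)  [load 7/33]
  20 → roll 1  [load 27/33]
  18 → roll 2 (new)  [load 18/33]
  5 → roll 1  [load 32/33]
  11 → roll 2  [load 29/33]
  9 → roll 3 (new)  [load 9/33]
  17 → roll 3  [load 26/33]
  25 → roll 4 (new)  [load 25/33]
  10 → roll 5 (new)  [load 10/33]
  6 → roll 3  [load 32/33]
  18 → roll 5  [load 28/33]
5 paper rolls opened.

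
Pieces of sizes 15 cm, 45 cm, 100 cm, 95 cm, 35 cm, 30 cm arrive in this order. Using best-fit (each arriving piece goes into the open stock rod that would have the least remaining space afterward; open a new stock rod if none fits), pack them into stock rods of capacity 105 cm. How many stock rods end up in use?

4

  15 → stock rod 1 (new)  [load 15/105]
  45 → stock rod 1  [load 60/105]
  100 → stock rod 2 (new)  [load 100/105]
  95 → stock rod 3 (new)  [load 95/105]
  35 → stock rod 1  [load 95/105]
  30 → stock rod 4 (new)  [load 30/105]
4 stock rods opened.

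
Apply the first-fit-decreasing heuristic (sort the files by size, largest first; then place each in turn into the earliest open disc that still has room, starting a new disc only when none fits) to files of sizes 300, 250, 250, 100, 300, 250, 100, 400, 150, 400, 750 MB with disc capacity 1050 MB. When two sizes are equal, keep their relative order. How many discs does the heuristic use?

4

Sorted descending: 750, 400, 400, 300, 300, 250, 250, 250, 150, 100, 100.
  750 → disc 1 (new)  [load 750/1050]
  400 → disc 2 (new)  [load 400/1050]
  400 → disc 2  [load 800/1050]
  300 → disc 1  [load 1050/1050]
  300 → disc 3 (new)  [load 300/1050]
  250 → disc 2  [load 1050/1050]
  250 → disc 3  [load 550/1050]
  250 → disc 3  [load 800/1050]
  150 → disc 3  [load 950/1050]
  100 → disc 3  [load 1050/1050]
  100 → disc 4 (new)  [load 100/1050]
4 discs opened.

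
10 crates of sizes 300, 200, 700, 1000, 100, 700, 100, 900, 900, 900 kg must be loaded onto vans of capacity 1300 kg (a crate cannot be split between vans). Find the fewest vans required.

Total = 1000 + 900 + 900 + 900 + 700 + 700 + 300 + 200 + 100 + 100 = 5800 kg.
Lower bound: ⌈5800/1300⌉ = 5 vans.
Also, 6 crates each exceed 650 kg, and no two of those can share a van, so at least 6 vans are needed.
A packing using 6 vans:
  van 1: 1000 + 300 = 1300
  van 2: 900 + 200 + 100 + 100 = 1300
  van 3: 900 = 900
  van 4: 900 = 900
  van 5: 700 = 700
  van 6: 700 = 700
This matches the lower bound, so 6 is optimal.

6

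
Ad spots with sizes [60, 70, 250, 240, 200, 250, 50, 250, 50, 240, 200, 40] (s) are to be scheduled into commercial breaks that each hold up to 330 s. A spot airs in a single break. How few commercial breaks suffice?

Total = 250 + 250 + 250 + 240 + 240 + 200 + 200 + 70 + 60 + 50 + 50 + 40 = 1900 s.
Lower bound: ⌈1900/330⌉ = 6 commercial breaks.
Also, 7 ad spots each exceed 165 s, and no two of those can share a break, so at least 7 commercial breaks are needed.
A packing using 7 commercial breaks:
  break 1: 250 + 70 = 320
  break 2: 250 + 60 = 310
  break 3: 250 + 50 = 300
  break 4: 240 + 50 + 40 = 330
  break 5: 240 = 240
  break 6: 200 = 200
  break 7: 200 = 200
This matches the lower bound, so 7 is optimal.

7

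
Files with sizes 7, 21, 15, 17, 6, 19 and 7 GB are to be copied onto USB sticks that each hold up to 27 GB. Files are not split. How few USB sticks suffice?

Total = 21 + 19 + 17 + 15 + 7 + 7 + 6 = 92 GB.
Lower bound: ⌈92/27⌉ = 4 USB sticks.
A packing using 4 USB sticks:
  USB stick 1: 21 + 6 = 27
  USB stick 2: 19 + 7 = 26
  USB stick 3: 17 + 7 = 24
  USB stick 4: 15 = 15
This matches the lower bound, so 4 is optimal.

4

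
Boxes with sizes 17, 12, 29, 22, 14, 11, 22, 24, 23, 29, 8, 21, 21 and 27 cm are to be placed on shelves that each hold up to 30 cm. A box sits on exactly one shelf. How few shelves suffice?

Total = 29 + 29 + 27 + 24 + 23 + 22 + 22 + 21 + 21 + 17 + 14 + 12 + 11 + 8 = 280 cm.
Lower bound: ⌈280/30⌉ = 10 shelves.
A packing using 11 shelves:
  shelf 1: 29 = 29
  shelf 2: 29 = 29
  shelf 3: 27 = 27
  shelf 4: 24 = 24
  shelf 5: 23 = 23
  shelf 6: 22 + 8 = 30
  shelf 7: 22 = 22
  shelf 8: 21 = 21
  shelf 9: 21 = 21
  shelf 10: 17 + 12 = 29
  shelf 11: 14 + 11 = 25
No arrangement into 10 shelves stays within capacity, so 11 is optimal.

11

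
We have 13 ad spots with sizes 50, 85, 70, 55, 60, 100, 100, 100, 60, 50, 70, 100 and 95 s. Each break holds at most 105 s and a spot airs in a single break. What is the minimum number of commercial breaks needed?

12

Total = 100 + 100 + 100 + 100 + 95 + 85 + 70 + 70 + 60 + 60 + 55 + 50 + 50 = 995 s.
Lower bound: ⌈995/105⌉ = 10 commercial breaks.
Also, 11 ad spots each exceed 105/2 s, and no two of those can share a break, so at least 11 commercial breaks are needed.
A packing using 12 commercial breaks:
  break 1: 100 = 100
  break 2: 100 = 100
  break 3: 100 = 100
  break 4: 100 = 100
  break 5: 95 = 95
  break 6: 85 = 85
  break 7: 70 = 70
  break 8: 70 = 70
  break 9: 60 = 60
  break 10: 60 = 60
  break 11: 55 + 50 = 105
  break 12: 50 = 50
No arrangement into 11 commercial breaks stays within capacity, so 12 is optimal.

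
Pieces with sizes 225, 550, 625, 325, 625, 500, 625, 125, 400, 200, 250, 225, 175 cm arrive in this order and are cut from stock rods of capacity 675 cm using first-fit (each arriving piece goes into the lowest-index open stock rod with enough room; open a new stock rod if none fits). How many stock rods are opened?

  225 → stock rod 1 (new)  [load 225/675]
  550 → stock rod 2 (new)  [load 550/675]
  625 → stock rod 3 (new)  [load 625/675]
  325 → stock rod 1  [load 550/675]
  625 → stock rod 4 (new)  [load 625/675]
  500 → stock rod 5 (new)  [load 500/675]
  625 → stock rod 6 (new)  [load 625/675]
  125 → stock rod 1  [load 675/675]
  400 → stock rod 7 (new)  [load 400/675]
  200 → stock rod 7  [load 600/675]
  250 → stock rod 8 (new)  [load 250/675]
  225 → stock rod 8  [load 475/675]
  175 → stock rod 5  [load 675/675]
8 stock rods opened.

8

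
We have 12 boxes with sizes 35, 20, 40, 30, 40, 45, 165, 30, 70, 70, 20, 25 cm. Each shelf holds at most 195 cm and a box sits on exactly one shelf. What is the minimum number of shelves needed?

4

Total = 165 + 70 + 70 + 45 + 40 + 40 + 35 + 30 + 30 + 25 + 20 + 20 = 590 cm.
Lower bound: ⌈590/195⌉ = 4 shelves.
A packing using 4 shelves:
  shelf 1: 165 + 30 = 195
  shelf 2: 70 + 70 + 45 = 185
  shelf 3: 40 + 40 + 35 + 30 + 25 + 20 = 190
  shelf 4: 20 = 20
This matches the lower bound, so 4 is optimal.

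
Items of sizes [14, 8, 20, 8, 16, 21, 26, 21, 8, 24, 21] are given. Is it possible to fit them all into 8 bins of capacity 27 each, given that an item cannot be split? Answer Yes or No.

Total = 187; ⌈187/27⌉ = 7.
8 items each exceed half the capacity and cannot share a bin, forcing at least 8 bins.
The bound of 8 does not rule out 8, but exhaustive search shows no assignment into 8 bins of capacity 27 exists — the minimum is 9.

No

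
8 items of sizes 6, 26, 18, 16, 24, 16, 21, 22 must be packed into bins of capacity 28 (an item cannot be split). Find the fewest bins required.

7

Total = 26 + 24 + 22 + 21 + 18 + 16 + 16 + 6 = 149.
Lower bound: ⌈149/28⌉ = 6 bins.
Also, 7 items each exceed 14, and no two of those can share a bin, so at least 7 bins are needed.
A packing using 7 bins:
  bin 1: 26 = 26
  bin 2: 24 = 24
  bin 3: 22 + 6 = 28
  bin 4: 21 = 21
  bin 5: 18 = 18
  bin 6: 16 = 16
  bin 7: 16 = 16
This matches the lower bound, so 7 is optimal.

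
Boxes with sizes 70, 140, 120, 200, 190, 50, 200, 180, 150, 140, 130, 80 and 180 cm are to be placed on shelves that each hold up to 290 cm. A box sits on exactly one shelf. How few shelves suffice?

8

Total = 200 + 200 + 190 + 180 + 180 + 150 + 140 + 140 + 130 + 120 + 80 + 70 + 50 = 1830 cm.
Lower bound: ⌈1830/290⌉ = 7 shelves.
A packing using 8 shelves:
  shelf 1: 200 + 80 = 280
  shelf 2: 200 + 70 = 270
  shelf 3: 190 + 50 = 240
  shelf 4: 180 = 180
  shelf 5: 180 = 180
  shelf 6: 150 + 140 = 290
  shelf 7: 140 + 130 = 270
  shelf 8: 120 = 120
No arrangement into 7 shelves stays within capacity, so 8 is optimal.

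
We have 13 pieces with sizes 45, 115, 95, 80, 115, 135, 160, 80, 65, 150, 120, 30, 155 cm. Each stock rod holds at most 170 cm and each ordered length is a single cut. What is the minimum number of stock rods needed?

Total = 160 + 155 + 150 + 135 + 120 + 115 + 115 + 95 + 80 + 80 + 65 + 45 + 30 = 1345 cm.
Lower bound: ⌈1345/170⌉ = 8 stock rods.
A packing using 9 stock rods:
  stock rod 1: 160 = 160
  stock rod 2: 155 = 155
  stock rod 3: 150 = 150
  stock rod 4: 135 + 30 = 165
  stock rod 5: 120 + 45 = 165
  stock rod 6: 115 = 115
  stock rod 7: 115 = 115
  stock rod 8: 95 + 65 = 160
  stock rod 9: 80 + 80 = 160
No arrangement into 8 stock rods stays within capacity, so 9 is optimal.

9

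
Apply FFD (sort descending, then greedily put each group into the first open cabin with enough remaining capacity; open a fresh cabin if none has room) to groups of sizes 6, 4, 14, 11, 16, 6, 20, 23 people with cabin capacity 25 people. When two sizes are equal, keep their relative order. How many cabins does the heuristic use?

Sorted descending: 23, 20, 16, 14, 11, 6, 6, 4.
  23 → cabin 1 (new)  [load 23/25]
  20 → cabin 2 (new)  [load 20/25]
  16 → cabin 3 (new)  [load 16/25]
  14 → cabin 4 (new)  [load 14/25]
  11 → cabin 4  [load 25/25]
  6 → cabin 3  [load 22/25]
  6 → cabin 5 (new)  [load 6/25]
  4 → cabin 2  [load 24/25]
5 cabins opened.

5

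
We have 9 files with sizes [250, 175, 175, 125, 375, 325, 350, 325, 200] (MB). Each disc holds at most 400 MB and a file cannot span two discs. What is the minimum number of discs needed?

7

Total = 375 + 350 + 325 + 325 + 250 + 200 + 175 + 175 + 125 = 2300 MB.
Lower bound: ⌈2300/400⌉ = 6 discs.
A packing using 7 discs:
  disc 1: 375 = 375
  disc 2: 350 = 350
  disc 3: 325 = 325
  disc 4: 325 = 325
  disc 5: 250 + 125 = 375
  disc 6: 200 + 175 = 375
  disc 7: 175 = 175
No arrangement into 6 discs stays within capacity, so 7 is optimal.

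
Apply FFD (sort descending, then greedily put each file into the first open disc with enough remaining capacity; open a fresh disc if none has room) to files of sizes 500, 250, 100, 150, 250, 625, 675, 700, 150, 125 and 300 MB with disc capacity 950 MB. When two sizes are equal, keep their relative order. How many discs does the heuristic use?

Sorted descending: 700, 675, 625, 500, 300, 250, 250, 150, 150, 125, 100.
  700 → disc 1 (new)  [load 700/950]
  675 → disc 2 (new)  [load 675/950]
  625 → disc 3 (new)  [load 625/950]
  500 → disc 4 (new)  [load 500/950]
  300 → disc 3  [load 925/950]
  250 → disc 1  [load 950/950]
  250 → disc 2  [load 925/950]
  150 → disc 4  [load 650/950]
  150 → disc 4  [load 800/950]
  125 → disc 4  [load 925/950]
  100 → disc 5 (new)  [load 100/950]
5 discs opened.

5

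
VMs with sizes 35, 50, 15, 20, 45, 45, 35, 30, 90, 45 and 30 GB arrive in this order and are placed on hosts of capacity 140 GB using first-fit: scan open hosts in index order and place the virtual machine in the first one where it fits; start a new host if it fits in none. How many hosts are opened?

4

  35 → host 1 (new)  [load 35/140]
  50 → host 1  [load 85/140]
  15 → host 1  [load 100/140]
  20 → host 1  [load 120/140]
  45 → host 2 (new)  [load 45/140]
  45 → host 2  [load 90/140]
  35 → host 2  [load 125/140]
  30 → host 3 (new)  [load 30/140]
  90 → host 3  [load 120/140]
  45 → host 4 (new)  [load 45/140]
  30 → host 4  [load 75/140]
4 hosts opened.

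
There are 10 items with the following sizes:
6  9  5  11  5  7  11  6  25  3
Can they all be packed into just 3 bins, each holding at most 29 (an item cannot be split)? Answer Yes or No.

No

Total = 88; ⌈88/29⌉ = 4.
At least 4 bins are required, but only 3 are allowed.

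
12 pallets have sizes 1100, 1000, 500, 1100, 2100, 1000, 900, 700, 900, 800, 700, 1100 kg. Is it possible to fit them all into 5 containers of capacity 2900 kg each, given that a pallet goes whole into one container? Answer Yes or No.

Yes

A valid assignment using 5 containers:
  container 1: 2100 + 800 = 2900
  container 2: 1100 + 1100 + 700 = 2900
  container 3: 1100 + 1000 + 700 = 2800
  container 4: 1000 + 900 + 900 = 2800
  container 5: 500 = 500
Every load is within 2900 kg, so 5 containers suffice.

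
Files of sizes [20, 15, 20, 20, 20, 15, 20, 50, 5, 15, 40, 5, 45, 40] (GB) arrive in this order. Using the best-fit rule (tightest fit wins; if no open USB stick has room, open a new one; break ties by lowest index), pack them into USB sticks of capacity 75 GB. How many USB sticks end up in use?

  20 → USB stick 1 (new)  [load 20/75]
  15 → USB stick 1  [load 35/75]
  20 → USB stick 1  [load 55/75]
  20 → USB stick 1  [load 75/75]
  20 → USB stick 2 (new)  [load 20/75]
  15 → USB stick 2  [load 35/75]
  20 → USB stick 2  [load 55/75]
  50 → USB stick 3 (new)  [load 50/75]
  5 → USB stick 2  [load 60/75]
  15 → USB stick 2  [load 75/75]
  40 → USB stick 4 (new)  [load 40/75]
  5 → USB stick 3  [load 55/75]
  45 → USB stick 5 (new)  [load 45/75]
  40 → USB stick 6 (new)  [load 40/75]
6 USB sticks opened.

6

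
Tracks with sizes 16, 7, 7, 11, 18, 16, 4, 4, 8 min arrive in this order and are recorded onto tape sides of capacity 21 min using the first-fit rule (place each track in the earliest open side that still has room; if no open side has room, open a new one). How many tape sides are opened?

  16 → side 1 (new)  [load 16/21]
  7 → side 2 (new)  [load 7/21]
  7 → side 2  [load 14/21]
  11 → side 3 (new)  [load 11/21]
  18 → side 4 (new)  [load 18/21]
  16 → side 5 (new)  [load 16/21]
  4 → side 1  [load 20/21]
  4 → side 2  [load 18/21]
  8 → side 3  [load 19/21]
5 tape sides opened.

5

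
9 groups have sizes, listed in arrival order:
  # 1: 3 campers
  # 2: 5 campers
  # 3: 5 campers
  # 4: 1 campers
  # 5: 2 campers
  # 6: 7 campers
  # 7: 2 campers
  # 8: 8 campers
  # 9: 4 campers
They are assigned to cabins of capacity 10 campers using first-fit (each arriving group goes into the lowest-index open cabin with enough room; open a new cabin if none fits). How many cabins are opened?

5

  3 → cabin 1 (new)  [load 3/10]
  5 → cabin 1  [load 8/10]
  5 → cabin 2 (new)  [load 5/10]
  1 → cabin 1  [load 9/10]
  2 → cabin 2  [load 7/10]
  7 → cabin 3 (new)  [load 7/10]
  2 → cabin 2  [load 9/10]
  8 → cabin 4 (new)  [load 8/10]
  4 → cabin 5 (new)  [load 4/10]
5 cabins opened.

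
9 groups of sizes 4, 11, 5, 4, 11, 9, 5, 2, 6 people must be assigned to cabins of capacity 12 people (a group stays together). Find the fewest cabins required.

6

Total = 11 + 11 + 9 + 6 + 5 + 5 + 4 + 4 + 2 = 57 people.
Lower bound: ⌈57/12⌉ = 5 cabins.
A packing using 6 cabins:
  cabin 1: 11 = 11
  cabin 2: 11 = 11
  cabin 3: 9 + 2 = 11
  cabin 4: 6 + 5 = 11
  cabin 5: 5 + 4 = 9
  cabin 6: 4 = 4
No arrangement into 5 cabins stays within capacity, so 6 is optimal.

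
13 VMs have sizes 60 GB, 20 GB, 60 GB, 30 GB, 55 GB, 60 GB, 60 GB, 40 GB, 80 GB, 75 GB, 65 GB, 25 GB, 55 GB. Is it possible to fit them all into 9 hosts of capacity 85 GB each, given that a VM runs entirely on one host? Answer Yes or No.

Total = 685 GB; ⌈685/85⌉ = 9.
The bound of 9 does not rule out 9, but exhaustive search shows no assignment into 9 hosts of capacity 85 GB exists — the minimum is 10.

No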